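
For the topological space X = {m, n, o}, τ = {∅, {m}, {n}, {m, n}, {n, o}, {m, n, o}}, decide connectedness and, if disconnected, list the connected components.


(X, τ) is disconnected; components = [{m}, {n, o}].

Find clopen sets (U ∈ τ with X ∖ U ∈ τ):
  U = ∅, X ∖ U = {m, n, o} — both open, so U is clopen.
  U = {m}, X ∖ U = {n, o} — both open, so U is clopen.
  U = {n, o}, X ∖ U = {m} — both open, so U is clopen.
  U = {m, n, o}, X ∖ U = ∅ — both open, so U is clopen.
Nontrivial clopen(s) exist: e.g. {n, o}. So (X, τ) is disconnected.
Compute connected components by grouping points that agree on all clopens:
  component: {m}
  component: {n, o}


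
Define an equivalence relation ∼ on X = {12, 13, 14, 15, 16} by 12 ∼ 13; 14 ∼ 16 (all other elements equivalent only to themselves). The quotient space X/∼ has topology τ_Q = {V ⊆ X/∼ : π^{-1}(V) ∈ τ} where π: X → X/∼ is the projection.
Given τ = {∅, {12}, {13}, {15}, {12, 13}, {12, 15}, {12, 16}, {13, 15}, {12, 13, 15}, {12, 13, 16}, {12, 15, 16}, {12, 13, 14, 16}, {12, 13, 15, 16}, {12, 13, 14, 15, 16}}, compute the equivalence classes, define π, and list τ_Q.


X/∼ = {[12=13], [14=16], [15]}; |τ_Q| = 6.

Equivalence classes: [12=13], [14=16], [15].
Quotient map π: X → X/∼ sends 12 ↦ [12=13], 13 ↦ [12=13], 14 ↦ [14=16], 15 ↦ [15], 16 ↦ [14=16].
For each subset V ⊆ X/∼, compute π^{-1}(V) ⊆ X and check whether π^{-1}(V) ∈ τ. V is open in τ_Q iff π^{-1}(V) ∈ τ.
  V = {}: π^{-1}(V) = ∅ ∈ τ ✓.
  V = {[12=13]}: π^{-1}(V) = {12, 13} ∈ τ ✓.
  V = {[14=16]}: π^{-1}(V) = {14, 16} ∉ τ ✗.
  V = {[12=13], [14=16]}: π^{-1}(V) = {12, 13, 14, 16} ∈ τ ✓.
  V = {[15]}: π^{-1}(V) = {15} ∈ τ ✓.
  V = {[12=13], [15]}: π^{-1}(V) = {12, 13, 15} ∈ τ ✓.
  V = {[14=16], [15]}: π^{-1}(V) = {14, 15, 16} ∉ τ ✗.
  V = {[12=13], [14=16], [15]}: π^{-1}(V) = {12, 13, 14, 15, 16} ∈ τ ✓.
Open sets in the quotient: τ_Q = {{}, {[12=13]}, {[12=13], [14=16]}, {[15]}, {[12=13], [15]}, {[12=13], [14=16], [15]}} (6 elements).


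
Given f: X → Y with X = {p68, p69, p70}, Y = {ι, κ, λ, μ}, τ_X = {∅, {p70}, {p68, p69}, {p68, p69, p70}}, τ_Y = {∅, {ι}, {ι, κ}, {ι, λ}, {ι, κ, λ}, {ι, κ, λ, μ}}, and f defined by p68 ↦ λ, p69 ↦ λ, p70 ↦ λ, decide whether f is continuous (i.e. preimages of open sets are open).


f IS continuous.

Compute f^{-1}(U) for each U ∈ τ_Y:
  U = ∅: f^{-1}(U) = ∅ ∈ τ_X ✓.
  U = {ι}: f^{-1}(U) = ∅ ∈ τ_X ✓.
  U = {ι, κ}: f^{-1}(U) = ∅ ∈ τ_X ✓.
  U = {ι, λ}: f^{-1}(U) = {p68, p69, p70} ∈ τ_X ✓.
  U = {ι, κ, λ}: f^{-1}(U) = {p68, p69, p70} ∈ τ_X ✓.
  U = {ι, κ, λ, μ}: f^{-1}(U) = {p68, p69, p70} ∈ τ_X ✓.
Every preimage lies in τ_X, so f IS continuous.


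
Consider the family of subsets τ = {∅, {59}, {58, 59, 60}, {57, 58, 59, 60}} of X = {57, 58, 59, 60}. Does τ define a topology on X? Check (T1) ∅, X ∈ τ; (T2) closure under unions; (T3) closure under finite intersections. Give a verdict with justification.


τ IS a topology on X.

Axiom (T1): ∅ ∈ τ? Yes; X ∈ τ? Yes.
Axiom (T2/T3): check pairwise unions and intersections of members of τ.
All pairwise intersections and unions checked — each lies in τ. Therefore τ satisfies (T1), (T2), (T3): it IS a topology on X.


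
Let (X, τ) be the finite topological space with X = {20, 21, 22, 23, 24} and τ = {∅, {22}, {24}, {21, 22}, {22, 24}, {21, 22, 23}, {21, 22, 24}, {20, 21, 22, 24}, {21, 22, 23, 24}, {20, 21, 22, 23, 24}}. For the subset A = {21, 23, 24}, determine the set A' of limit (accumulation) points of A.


A' = {20, 23}

For each x ∈ X, list the open sets U ∈ τ with x ∈ U, then check whether U ∩ (A ∖ {x}) ≠ ∅ for every such U.
  x = 20: opens ∋ x are {20, 21, 22, 24}, {20, 21, 22, 23, 24}; each meets A ∖ {20}, so x IS a limit point.
  x = 21: open {21, 22} ∋ x has {21, 22} ∩ (A ∖ {21}) = ∅, so x is NOT a limit point.
  x = 22: open {22} ∋ x has {22} ∩ (A ∖ {22}) = ∅, so x is NOT a limit point.
  x = 23: opens ∋ x are {21, 22, 23}, {21, 22, 23, 24}, {20, 21, 22, 23, 24}; each meets A ∖ {23}, so x IS a limit point.
  x = 24: open {24} ∋ x has {24} ∩ (A ∖ {24}) = ∅, so x is NOT a limit point.
Collecting: A' = {20, 23}.


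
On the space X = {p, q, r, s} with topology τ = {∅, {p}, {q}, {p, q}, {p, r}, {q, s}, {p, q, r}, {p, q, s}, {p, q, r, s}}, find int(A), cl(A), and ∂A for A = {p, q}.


int(A) = {p, q}, cl(A) = {p, q, r, s}, ∂A = {r, s}.

Closed sets in (X, τ) are complements of opens:
  closed(X, τ) = {∅, {r}, {s}, {p, r}, {q, s}, {r, s}, {p, r, s}, {q, r, s}, {p, q, r, s}}.
int(A) = ⋃ {U ∈ τ : U ⊆ A}. Opens contained in A: ∅, {p}, {q}, {p, q}.
Taking the union of these: int(A) = {p, q}.
cl(A) = ⋂ {C closed : A ⊆ C}. Closed sets containing A: {p, q, r, s}.
Intersecting these: cl(A) = {p, q, r, s}.
∂A = cl(A) ∖ int(A) = {p, q, r, s} ∖ {p, q} = {r, s}.


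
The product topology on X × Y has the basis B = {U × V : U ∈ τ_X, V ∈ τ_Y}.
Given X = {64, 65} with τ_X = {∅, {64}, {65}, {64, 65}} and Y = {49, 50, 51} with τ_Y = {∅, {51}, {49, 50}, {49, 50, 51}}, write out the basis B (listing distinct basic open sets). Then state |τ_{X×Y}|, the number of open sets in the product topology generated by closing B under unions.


Basis B = {∅ × ∅, {64} × {51}, {65} × {51}, {64} × {49, 50}, {64, 65} × {51}, {65} × {49, 50}, {64} × {49, 50, 51}, {65} × {49, 50, 51}, {64, 65} × {49, 50}, {64, 65} × {49, 50, 51}}; |τ_{X×Y}| = 16.

Enumerate products U × V with U ∈ τ_X, V ∈ τ_Y (deduplicated):
  ∅ × ∅ = {} (∅)
  {64} × {51} = {(64,51)}
  {65} × {51} = {(65,51)}
  {64} × {49, 50} = {(64,49), (64,50)}
  {64, 65} × {51} = {(64,51), (65,51)}
  {65} × {49, 50} = {(65,49), (65,50)}
  {64} × {49, 50, 51} = {(64,49), (64,50), (64,51)}
  {65} × {49, 50, 51} = {(65,49), (65,50), (65,51)}
  {64, 65} × {49, 50} = {(64,49), (64,50), (65,49), (65,50)}
  {64, 65} × {49, 50, 51} = {(64,49), (64,50), (64,51), (65,49), (65,50), (65,51)}
These 10 distinct sets form the basis B.
Close under arbitrary unions to get τ_{X×Y}; counting gives |τ_{X×Y}| = 16.


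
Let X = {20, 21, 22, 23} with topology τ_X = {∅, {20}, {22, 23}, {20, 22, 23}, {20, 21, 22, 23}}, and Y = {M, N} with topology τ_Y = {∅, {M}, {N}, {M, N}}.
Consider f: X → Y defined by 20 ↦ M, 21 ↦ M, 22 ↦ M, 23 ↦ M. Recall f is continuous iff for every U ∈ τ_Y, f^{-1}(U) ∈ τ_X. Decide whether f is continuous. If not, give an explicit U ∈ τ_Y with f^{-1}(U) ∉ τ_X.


f IS continuous.

Compute f^{-1}(U) for each U ∈ τ_Y:
  U = ∅: f^{-1}(U) = ∅ ∈ τ_X ✓.
  U = {M}: f^{-1}(U) = {20, 21, 22, 23} ∈ τ_X ✓.
  U = {N}: f^{-1}(U) = ∅ ∈ τ_X ✓.
  U = {M, N}: f^{-1}(U) = {20, 21, 22, 23} ∈ τ_X ✓.
Every preimage lies in τ_X, so f IS continuous.


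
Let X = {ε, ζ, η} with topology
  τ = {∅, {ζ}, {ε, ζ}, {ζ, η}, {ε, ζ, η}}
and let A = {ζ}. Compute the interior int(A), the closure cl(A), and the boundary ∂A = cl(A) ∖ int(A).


int(A) = {ζ}, cl(A) = {ε, ζ, η}, ∂A = {ε, η}.

Closed sets in (X, τ) are complements of opens:
  closed(X, τ) = {∅, {ε}, {η}, {ε, η}, {ε, ζ, η}}.
int(A) = ⋃ {U ∈ τ : U ⊆ A}. Opens contained in A: ∅, {ζ}.
Taking the union of these: int(A) = {ζ}.
cl(A) = ⋂ {C closed : A ⊆ C}. Closed sets containing A: {ε, ζ, η}.
Intersecting these: cl(A) = {ε, ζ, η}.
∂A = cl(A) ∖ int(A) = {ε, ζ, η} ∖ {ζ} = {ε, η}.


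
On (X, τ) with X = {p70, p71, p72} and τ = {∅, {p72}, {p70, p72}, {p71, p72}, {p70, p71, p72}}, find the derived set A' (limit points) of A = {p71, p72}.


A' = {p70, p71}

For each x ∈ X, list the open sets U ∈ τ with x ∈ U, then check whether U ∩ (A ∖ {x}) ≠ ∅ for every such U.
  x = p70: opens ∋ x are {p70, p72}, {p70, p71, p72}; each meets A ∖ {p70}, so x IS a limit point.
  x = p71: opens ∋ x are {p71, p72}, {p70, p71, p72}; each meets A ∖ {p71}, so x IS a limit point.
  x = p72: open {p72} ∋ x has {p72} ∩ (A ∖ {p72}) = ∅, so x is NOT a limit point.
Collecting: A' = {p70, p71}.


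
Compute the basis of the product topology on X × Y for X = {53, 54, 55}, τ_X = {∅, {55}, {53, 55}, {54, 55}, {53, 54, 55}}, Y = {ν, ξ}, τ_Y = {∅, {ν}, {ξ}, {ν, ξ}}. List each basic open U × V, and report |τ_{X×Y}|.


Basis B = {∅ × ∅, {55} × {ν}, {55} × {ξ}, {53, 55} × {ν}, {53, 55} × {ξ}, {54, 55} × {ν}, {54, 55} × {ξ}, {55} × {ν, ξ}, {53, 54, 55} × {ν}, {53, 54, 55} × {ξ}, {53, 55} × {ν, ξ}, {54, 55} × {ν, ξ}, {53, 54, 55} × {ν, ξ}}; |τ_{X×Y}| = 25.

Enumerate products U × V with U ∈ τ_X, V ∈ τ_Y (deduplicated):
  ∅ × ∅ = {} (∅)
  {55} × {ν} = {(55,ν)}
  {55} × {ξ} = {(55,ξ)}
  {53, 55} × {ν} = {(53,ν), (55,ν)}
  {53, 55} × {ξ} = {(53,ξ), (55,ξ)}
  {54, 55} × {ν} = {(54,ν), (55,ν)}
  {54, 55} × {ξ} = {(54,ξ), (55,ξ)}
  {55} × {ν, ξ} = {(55,ν), (55,ξ)}
  {53, 54, 55} × {ν} = {(53,ν), (54,ν), (55,ν)}
  {53, 54, 55} × {ξ} = {(53,ξ), (54,ξ), (55,ξ)}
  {53, 55} × {ν, ξ} = {(53,ν), (53,ξ), (55,ν), (55,ξ)}
  {54, 55} × {ν, ξ} = {(54,ν), (54,ξ), (55,ν), (55,ξ)}
  {53, 54, 55} × {ν, ξ} = {(53,ν), (53,ξ), (54,ν), (54,ξ), (55,ν), (55,ξ)}
These 13 distinct sets form the basis B.
Close under arbitrary unions to get τ_{X×Y}; counting gives |τ_{X×Y}| = 25.


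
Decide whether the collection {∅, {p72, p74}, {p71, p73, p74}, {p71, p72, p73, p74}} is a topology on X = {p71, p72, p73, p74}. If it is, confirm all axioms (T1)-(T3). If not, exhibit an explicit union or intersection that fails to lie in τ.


τ is NOT a topology on X.

Axiom (T1): ∅ ∈ τ? Yes; X ∈ τ? Yes.
Axiom (T2/T3): check pairwise unions and intersections of members of τ.
Counterexample for (T3): {p72, p74} ∩ {p71, p73, p74} = {p74} ∉ τ. Therefore τ is NOT a topology.


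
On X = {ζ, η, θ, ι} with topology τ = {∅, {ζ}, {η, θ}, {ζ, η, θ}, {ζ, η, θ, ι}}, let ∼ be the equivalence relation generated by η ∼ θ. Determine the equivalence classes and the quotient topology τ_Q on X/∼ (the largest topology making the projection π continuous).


X/∼ = {[ζ], [η=θ], [ι]}; |τ_Q| = 5.

Equivalence classes: [ζ], [η=θ], [ι].
Quotient map π: X → X/∼ sends ζ ↦ [ζ], η ↦ [η=θ], θ ↦ [η=θ], ι ↦ [ι].
For each subset V ⊆ X/∼, compute π^{-1}(V) ⊆ X and check whether π^{-1}(V) ∈ τ. V is open in τ_Q iff π^{-1}(V) ∈ τ.
  V = {}: π^{-1}(V) = ∅ ∈ τ ✓.
  V = {[ζ]}: π^{-1}(V) = {ζ} ∈ τ ✓.
  V = {[η=θ]}: π^{-1}(V) = {η, θ} ∈ τ ✓.
  V = {[ζ], [η=θ]}: π^{-1}(V) = {ζ, η, θ} ∈ τ ✓.
  V = {[ι]}: π^{-1}(V) = {ι} ∉ τ ✗.
  V = {[ζ], [ι]}: π^{-1}(V) = {ζ, ι} ∉ τ ✗.
  V = {[η=θ], [ι]}: π^{-1}(V) = {η, θ, ι} ∉ τ ✗.
  V = {[ζ], [η=θ], [ι]}: π^{-1}(V) = {ζ, η, θ, ι} ∈ τ ✓.
Open sets in the quotient: τ_Q = {{}, {[ζ]}, {[η=θ]}, {[ζ], [η=θ]}, {[ζ], [η=θ], [ι]}} (5 elements).


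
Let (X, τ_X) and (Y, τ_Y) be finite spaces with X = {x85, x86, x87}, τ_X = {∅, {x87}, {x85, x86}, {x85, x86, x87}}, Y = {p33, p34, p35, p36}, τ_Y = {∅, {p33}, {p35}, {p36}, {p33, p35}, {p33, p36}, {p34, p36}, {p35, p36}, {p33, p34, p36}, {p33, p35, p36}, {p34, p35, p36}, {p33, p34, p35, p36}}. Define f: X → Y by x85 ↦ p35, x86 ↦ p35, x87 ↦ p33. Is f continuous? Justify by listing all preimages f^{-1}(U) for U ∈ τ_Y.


f IS continuous.

Compute f^{-1}(U) for each U ∈ τ_Y:
  U = ∅: f^{-1}(U) = ∅ ∈ τ_X ✓.
  U = {p33}: f^{-1}(U) = {x87} ∈ τ_X ✓.
  U = {p35}: f^{-1}(U) = {x85, x86} ∈ τ_X ✓.
  U = {p36}: f^{-1}(U) = ∅ ∈ τ_X ✓.
  U = {p33, p35}: f^{-1}(U) = {x85, x86, x87} ∈ τ_X ✓.
  U = {p33, p36}: f^{-1}(U) = {x87} ∈ τ_X ✓.
  U = {p34, p36}: f^{-1}(U) = ∅ ∈ τ_X ✓.
  U = {p35, p36}: f^{-1}(U) = {x85, x86} ∈ τ_X ✓.
  U = {p33, p34, p36}: f^{-1}(U) = {x87} ∈ τ_X ✓.
  U = {p33, p35, p36}: f^{-1}(U) = {x85, x86, x87} ∈ τ_X ✓.
  U = {p34, p35, p36}: f^{-1}(U) = {x85, x86} ∈ τ_X ✓.
  U = {p33, p34, p35, p36}: f^{-1}(U) = {x85, x86, x87} ∈ τ_X ✓.
Every preimage lies in τ_X, so f IS continuous.


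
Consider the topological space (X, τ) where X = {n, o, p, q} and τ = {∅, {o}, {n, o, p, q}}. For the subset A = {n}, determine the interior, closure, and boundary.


int(A) = ∅, cl(A) = {n, p, q}, ∂A = {n, p, q}.

Closed sets in (X, τ) are complements of opens:
  closed(X, τ) = {∅, {n, p, q}, {n, o, p, q}}.
int(A) = ⋃ {U ∈ τ : U ⊆ A}. Opens contained in A: ∅.
Taking the union of these: int(A) = ∅.
cl(A) = ⋂ {C closed : A ⊆ C}. Closed sets containing A: {n, p, q}, {n, o, p, q}.
Intersecting these: cl(A) = {n, p, q}.
∂A = cl(A) ∖ int(A) = {n, p, q} ∖ ∅ = {n, p, q}.


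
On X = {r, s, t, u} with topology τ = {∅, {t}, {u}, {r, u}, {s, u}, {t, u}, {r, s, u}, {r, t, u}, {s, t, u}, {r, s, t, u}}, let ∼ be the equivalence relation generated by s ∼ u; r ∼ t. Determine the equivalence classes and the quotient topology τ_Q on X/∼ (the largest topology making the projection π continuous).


X/∼ = {[r=t], [s=u]}; |τ_Q| = 3.

Equivalence classes: [r=t], [s=u].
Quotient map π: X → X/∼ sends r ↦ [r=t], s ↦ [s=u], t ↦ [r=t], u ↦ [s=u].
For each subset V ⊆ X/∼, compute π^{-1}(V) ⊆ X and check whether π^{-1}(V) ∈ τ. V is open in τ_Q iff π^{-1}(V) ∈ τ.
  V = {}: π^{-1}(V) = ∅ ∈ τ ✓.
  V = {[r=t]}: π^{-1}(V) = {r, t} ∉ τ ✗.
  V = {[s=u]}: π^{-1}(V) = {s, u} ∈ τ ✓.
  V = {[r=t], [s=u]}: π^{-1}(V) = {r, s, t, u} ∈ τ ✓.
Open sets in the quotient: τ_Q = {{}, {[s=u]}, {[r=t], [s=u]}} (3 elements).


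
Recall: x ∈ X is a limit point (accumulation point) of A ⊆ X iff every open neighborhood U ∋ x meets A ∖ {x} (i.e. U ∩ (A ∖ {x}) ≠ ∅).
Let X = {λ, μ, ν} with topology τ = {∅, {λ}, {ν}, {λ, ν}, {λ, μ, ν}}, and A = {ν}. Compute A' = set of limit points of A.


A' = {μ}

For each x ∈ X, list the open sets U ∈ τ with x ∈ U, then check whether U ∩ (A ∖ {x}) ≠ ∅ for every such U.
  x = λ: open {λ} ∋ x has {λ} ∩ (A ∖ {λ}) = ∅, so x is NOT a limit point.
  x = μ: opens ∋ x are {λ, μ, ν}; each meets A ∖ {μ}, so x IS a limit point.
  x = ν: open {ν} ∋ x has {ν} ∩ (A ∖ {ν}) = ∅, so x is NOT a limit point.
Collecting: A' = {μ}.


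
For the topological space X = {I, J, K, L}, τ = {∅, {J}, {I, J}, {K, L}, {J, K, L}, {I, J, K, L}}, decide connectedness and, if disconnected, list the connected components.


(X, τ) is disconnected; components = [{I, J}, {K, L}].

Find clopen sets (U ∈ τ with X ∖ U ∈ τ):
  U = ∅, X ∖ U = {I, J, K, L} — both open, so U is clopen.
  U = {I, J}, X ∖ U = {K, L} — both open, so U is clopen.
  U = {K, L}, X ∖ U = {I, J} — both open, so U is clopen.
  U = {I, J, K, L}, X ∖ U = ∅ — both open, so U is clopen.
Nontrivial clopen(s) exist: e.g. {I, J}. So (X, τ) is disconnected.
Compute connected components by grouping points that agree on all clopens:
  component: {I, J}
  component: {K, L}


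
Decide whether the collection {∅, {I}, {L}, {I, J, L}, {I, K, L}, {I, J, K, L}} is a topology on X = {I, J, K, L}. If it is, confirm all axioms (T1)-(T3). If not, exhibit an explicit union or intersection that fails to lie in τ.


τ is NOT a topology on X.

Axiom (T1): ∅ ∈ τ? Yes; X ∈ τ? Yes.
Axiom (T2/T3): check pairwise unions and intersections of members of τ.
Counterexample for (T2): {I} ∪ {L} = {I, L} ∉ τ. Therefore τ is NOT a topology.


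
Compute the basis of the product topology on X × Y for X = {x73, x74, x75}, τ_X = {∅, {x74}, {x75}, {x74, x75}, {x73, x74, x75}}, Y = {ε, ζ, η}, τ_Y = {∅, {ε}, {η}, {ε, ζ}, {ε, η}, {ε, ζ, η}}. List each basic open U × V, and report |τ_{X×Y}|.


Basis B = {∅ × ∅, {x74} × {ε}, {x74} × {η}, {x75} × {ε}, {x75} × {η}, {x74} × {ε, ζ}, {x74} × {ε, η}, {x74, x75} × {ε}, {x74, x75} × {η}, {x75} × {ε, ζ}, {x75} × {ε, η}, {x73, x74, x75} × {ε}, {x73, x74, x75} × {η}, {x74} × {ε, ζ, η}, {x75} × {ε, ζ, η}, {x74, x75} × {ε, ζ}, {x74, x75} × {ε, η}, {x73, x74, x75} × {ε, ζ}, {x73, x74, x75} × {ε, η}, {x74, x75} × {ε, ζ, η}, {x73, x74, x75} × {ε, ζ, η}}; |τ_{X×Y}| = 70.

Enumerate products U × V with U ∈ τ_X, V ∈ τ_Y (deduplicated):
  ∅ × ∅ = {} (∅)
  {x74} × {ε} = {(x74,ε)}
  {x74} × {η} = {(x74,η)}
  {x75} × {ε} = {(x75,ε)}
  {x75} × {η} = {(x75,η)}
  {x74} × {ε, ζ} = {(x74,ε), (x74,ζ)}
  {x74} × {ε, η} = {(x74,ε), (x74,η)}
  {x74, x75} × {ε} = {(x74,ε), (x75,ε)}
  {x74, x75} × {η} = {(x74,η), (x75,η)}
  {x75} × {ε, ζ} = {(x75,ε), (x75,ζ)}
  {x75} × {ε, η} = {(x75,ε), (x75,η)}
  {x73, x74, x75} × {ε} = {(x73,ε), (x74,ε), (x75,ε)}
  {x73, x74, x75} × {η} = {(x73,η), (x74,η), (x75,η)}
  {x74} × {ε, ζ, η} = {(x74,ε), (x74,ζ), (x74,η)}
  {x75} × {ε, ζ, η} = {(x75,ε), (x75,ζ), (x75,η)}
  {x74, x75} × {ε, ζ} = {(x74,ε), (x74,ζ), (x75,ε), (x75,ζ)}
  {x74, x75} × {ε, η} = {(x74,ε), (x74,η), (x75,ε), (x75,η)}
  {x73, x74, x75} × {ε, ζ} = {(x73,ε), (x73,ζ), (x74,ε), (x74,ζ), (x75,ε), (x75,ζ)}
  {x73, x74, x75} × {ε, η} = {(x73,ε), (x73,η), (x74,ε), (x74,η), (x75,ε), (x75,η)}
  {x74, x75} × {ε, ζ, η} = {(x74,ε), (x74,ζ), (x74,η), (x75,ε), (x75,ζ), (x75,η)}
  {x73, x74, x75} × {ε, ζ, η} = {(x73,ε), (x73,ζ), (x73,η), (x74,ε), (x74,ζ), (x74,η), (x75,ε), (x75,ζ), (x75,η)}
These 21 distinct sets form the basis B.
Close under arbitrary unions to get τ_{X×Y}; counting gives |τ_{X×Y}| = 70.


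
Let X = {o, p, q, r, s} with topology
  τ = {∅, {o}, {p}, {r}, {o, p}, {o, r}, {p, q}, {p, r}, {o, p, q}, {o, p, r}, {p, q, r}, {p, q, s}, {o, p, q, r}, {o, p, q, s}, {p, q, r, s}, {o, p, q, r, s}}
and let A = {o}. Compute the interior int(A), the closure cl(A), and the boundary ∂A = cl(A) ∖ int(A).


int(A) = {o}, cl(A) = {o}, ∂A = ∅.

Closed sets in (X, τ) are complements of opens:
  closed(X, τ) = {∅, {o}, {r}, {s}, {o, r}, {o, s}, {q, s}, {r, s}, {o, q, s}, {o, r, s}, {p, q, s}, {q, r, s}, {o, p, q, s}, {o, q, r, s}, {p, q, r, s}, {o, p, q, r, s}}.
int(A) = ⋃ {U ∈ τ : U ⊆ A}. Opens contained in A: ∅, {o}.
Taking the union of these: int(A) = {o}.
cl(A) = ⋂ {C closed : A ⊆ C}. Closed sets containing A: {o}, {o, r}, {o, s}, {o, q, s}, {o, r, s}, {o, p, q, s}, {o, q, r, s}, {o, p, q, r, s}.
Intersecting these: cl(A) = {o}.
∂A = cl(A) ∖ int(A) = {o} ∖ {o} = ∅.


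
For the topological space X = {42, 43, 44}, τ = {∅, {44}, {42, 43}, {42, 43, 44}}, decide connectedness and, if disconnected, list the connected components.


(X, τ) is disconnected; components = [{44}, {42, 43}].

Find clopen sets (U ∈ τ with X ∖ U ∈ τ):
  U = ∅, X ∖ U = {42, 43, 44} — both open, so U is clopen.
  U = {44}, X ∖ U = {42, 43} — both open, so U is clopen.
  U = {42, 43}, X ∖ U = {44} — both open, so U is clopen.
  U = {42, 43, 44}, X ∖ U = ∅ — both open, so U is clopen.
Nontrivial clopen(s) exist: e.g. {42, 43}. So (X, τ) is disconnected.
Compute connected components by grouping points that agree on all clopens:
  component: {44}
  component: {42, 43}


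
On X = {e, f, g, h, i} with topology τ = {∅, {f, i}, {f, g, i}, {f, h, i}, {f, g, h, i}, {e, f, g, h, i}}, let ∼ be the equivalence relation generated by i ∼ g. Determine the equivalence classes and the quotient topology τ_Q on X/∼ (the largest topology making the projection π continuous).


X/∼ = {[e], [f], [g=i], [h]}; |τ_Q| = 4.

Equivalence classes: [e], [f], [g=i], [h].
Quotient map π: X → X/∼ sends e ↦ [e], f ↦ [f], g ↦ [g=i], h ↦ [h], i ↦ [g=i].
For each subset V ⊆ X/∼, compute π^{-1}(V) ⊆ X and check whether π^{-1}(V) ∈ τ. V is open in τ_Q iff π^{-1}(V) ∈ τ.
  V = {}: π^{-1}(V) = ∅ ∈ τ ✓.
  V = {[e]}: π^{-1}(V) = {e} ∉ τ ✗.
  V = {[f]}: π^{-1}(V) = {f} ∉ τ ✗.
  V = {[e], [f]}: π^{-1}(V) = {e, f} ∉ τ ✗.
  V = {[g=i]}: π^{-1}(V) = {g, i} ∉ τ ✗.
  V = {[e], [g=i]}: π^{-1}(V) = {e, g, i} ∉ τ ✗.
  V = {[f], [g=i]}: π^{-1}(V) = {f, g, i} ∈ τ ✓.
  V = {[e], [f], [g=i]}: π^{-1}(V) = {e, f, g, i} ∉ τ ✗.
  V = {[h]}: π^{-1}(V) = {h} ∉ τ ✗.
  V = {[e], [h]}: π^{-1}(V) = {e, h} ∉ τ ✗.
  V = {[f], [h]}: π^{-1}(V) = {f, h} ∉ τ ✗.
  V = {[e], [f], [h]}: π^{-1}(V) = {e, f, h} ∉ τ ✗.
  V = {[g=i], [h]}: π^{-1}(V) = {g, h, i} ∉ τ ✗.
  V = {[e], [g=i], [h]}: π^{-1}(V) = {e, g, h, i} ∉ τ ✗.
  V = {[f], [g=i], [h]}: π^{-1}(V) = {f, g, h, i} ∈ τ ✓.
  V = {[e], [f], [g=i], [h]}: π^{-1}(V) = {e, f, g, h, i} ∈ τ ✓.
Open sets in the quotient: τ_Q = {{}, {[f], [g=i]}, {[f], [g=i], [h]}, {[e], [f], [g=i], [h]}} (4 elements).


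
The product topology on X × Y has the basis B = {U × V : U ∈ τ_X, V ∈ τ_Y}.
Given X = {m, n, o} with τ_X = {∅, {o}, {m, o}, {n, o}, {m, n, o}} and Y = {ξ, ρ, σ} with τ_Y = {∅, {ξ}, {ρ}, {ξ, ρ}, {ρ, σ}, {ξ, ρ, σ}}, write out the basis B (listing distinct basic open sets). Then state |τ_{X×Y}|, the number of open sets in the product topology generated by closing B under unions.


Basis B = {∅ × ∅, {o} × {ξ}, {o} × {ρ}, {m, o} × {ξ}, {m, o} × {ρ}, {n, o} × {ξ}, {n, o} × {ρ}, {o} × {ξ, ρ}, {o} × {ρ, σ}, {m, n, o} × {ξ}, {m, n, o} × {ρ}, {o} × {ξ, ρ, σ}, {m, o} × {ξ, ρ}, {m, o} × {ρ, σ}, {n, o} × {ξ, ρ}, {n, o} × {ρ, σ}, {m, o} × {ξ, ρ, σ}, {m, n, o} × {ξ, ρ}, {m, n, o} × {ρ, σ}, {n, o} × {ξ, ρ, σ}, {m, n, o} × {ξ, ρ, σ}}; |τ_{X×Y}| = 70.

Enumerate products U × V with U ∈ τ_X, V ∈ τ_Y (deduplicated):
  ∅ × ∅ = {} (∅)
  {o} × {ξ} = {(o,ξ)}
  {o} × {ρ} = {(o,ρ)}
  {m, o} × {ξ} = {(m,ξ), (o,ξ)}
  {m, o} × {ρ} = {(m,ρ), (o,ρ)}
  {n, o} × {ξ} = {(n,ξ), (o,ξ)}
  {n, o} × {ρ} = {(n,ρ), (o,ρ)}
  {o} × {ξ, ρ} = {(o,ξ), (o,ρ)}
  {o} × {ρ, σ} = {(o,ρ), (o,σ)}
  {m, n, o} × {ξ} = {(m,ξ), (n,ξ), (o,ξ)}
  {m, n, o} × {ρ} = {(m,ρ), (n,ρ), (o,ρ)}
  {o} × {ξ, ρ, σ} = {(o,ξ), (o,ρ), (o,σ)}
  {m, o} × {ξ, ρ} = {(m,ξ), (m,ρ), (o,ξ), (o,ρ)}
  {m, o} × {ρ, σ} = {(m,ρ), (m,σ), (o,ρ), (o,σ)}
  {n, o} × {ξ, ρ} = {(n,ξ), (n,ρ), (o,ξ), (o,ρ)}
  {n, o} × {ρ, σ} = {(n,ρ), (n,σ), (o,ρ), (o,σ)}
  {m, o} × {ξ, ρ, σ} = {(m,ξ), (m,ρ), (m,σ), (o,ξ), (o,ρ), (o,σ)}
  {m, n, o} × {ξ, ρ} = {(m,ξ), (m,ρ), (n,ξ), (n,ρ), (o,ξ), (o,ρ)}
  {m, n, o} × {ρ, σ} = {(m,ρ), (m,σ), (n,ρ), (n,σ), (o,ρ), (o,σ)}
  {n, o} × {ξ, ρ, σ} = {(n,ξ), (n,ρ), (n,σ), (o,ξ), (o,ρ), (o,σ)}
  {m, n, o} × {ξ, ρ, σ} = {(m,ξ), (m,ρ), (m,σ), (n,ξ), (n,ρ), (n,σ), (o,ξ), (o,ρ), (o,σ)}
These 21 distinct sets form the basis B.
Close under arbitrary unions to get τ_{X×Y}; counting gives |τ_{X×Y}| = 70.


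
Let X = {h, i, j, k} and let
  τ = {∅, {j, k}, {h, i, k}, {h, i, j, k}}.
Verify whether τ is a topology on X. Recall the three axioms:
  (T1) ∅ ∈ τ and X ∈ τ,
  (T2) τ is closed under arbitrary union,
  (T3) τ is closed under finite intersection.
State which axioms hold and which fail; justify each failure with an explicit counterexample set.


τ is NOT a topology on X.

Axiom (T1): ∅ ∈ τ? Yes; X ∈ τ? Yes.
Axiom (T2/T3): check pairwise unions and intersections of members of τ.
Counterexample for (T3): {j, k} ∩ {h, i, k} = {k} ∉ τ. Therefore τ is NOT a topology.


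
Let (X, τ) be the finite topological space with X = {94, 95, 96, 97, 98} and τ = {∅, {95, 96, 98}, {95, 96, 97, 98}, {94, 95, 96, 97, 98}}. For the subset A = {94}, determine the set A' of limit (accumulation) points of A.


A' = ∅

For each x ∈ X, list the open sets U ∈ τ with x ∈ U, then check whether U ∩ (A ∖ {x}) ≠ ∅ for every such U.
  x = 94: open {94, 95, 96, 97, 98} ∋ x has {94, 95, 96, 97, 98} ∩ (A ∖ {94}) = ∅, so x is NOT a limit point.
  x = 95: open {95, 96, 98} ∋ x has {95, 96, 98} ∩ (A ∖ {95}) = ∅, so x is NOT a limit point.
  x = 96: open {95, 96, 98} ∋ x has {95, 96, 98} ∩ (A ∖ {96}) = ∅, so x is NOT a limit point.
  x = 97: open {95, 96, 97, 98} ∋ x has {95, 96, 97, 98} ∩ (A ∖ {97}) = ∅, so x is NOT a limit point.
  x = 98: open {95, 96, 98} ∋ x has {95, 96, 98} ∩ (A ∖ {98}) = ∅, so x is NOT a limit point.
Collecting: A' = ∅.


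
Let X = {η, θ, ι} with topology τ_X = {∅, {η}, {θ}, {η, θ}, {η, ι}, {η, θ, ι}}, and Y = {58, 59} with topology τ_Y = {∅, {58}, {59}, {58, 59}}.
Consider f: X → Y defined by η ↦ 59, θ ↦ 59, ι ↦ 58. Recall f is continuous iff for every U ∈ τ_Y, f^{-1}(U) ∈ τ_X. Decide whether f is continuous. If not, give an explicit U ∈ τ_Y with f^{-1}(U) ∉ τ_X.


f is NOT continuous.

Compute f^{-1}(U) for each U ∈ τ_Y:
  U = ∅: f^{-1}(U) = ∅ ∈ τ_X ✓.
  U = {58}: f^{-1}(U) = {ι} ∉ τ_X ✗.
  U = {59}: f^{-1}(U) = {η, θ} ∈ τ_X ✓.
  U = {58, 59}: f^{-1}(U) = {η, θ, ι} ∈ τ_X ✓.
Found U = {58} with f^{-1}(U) = {ι} not in τ_X. Therefore f is NOT continuous.


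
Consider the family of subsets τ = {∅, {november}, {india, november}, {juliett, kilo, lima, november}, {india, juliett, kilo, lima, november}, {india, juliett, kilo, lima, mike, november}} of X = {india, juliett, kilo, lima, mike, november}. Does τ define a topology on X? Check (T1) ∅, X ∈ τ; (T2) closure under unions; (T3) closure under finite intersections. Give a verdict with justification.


τ IS a topology on X.

Axiom (T1): ∅ ∈ τ? Yes; X ∈ τ? Yes.
Axiom (T2/T3): check pairwise unions and intersections of members of τ.
All pairwise intersections and unions checked — each lies in τ. Therefore τ satisfies (T1), (T2), (T3): it IS a topology on X.


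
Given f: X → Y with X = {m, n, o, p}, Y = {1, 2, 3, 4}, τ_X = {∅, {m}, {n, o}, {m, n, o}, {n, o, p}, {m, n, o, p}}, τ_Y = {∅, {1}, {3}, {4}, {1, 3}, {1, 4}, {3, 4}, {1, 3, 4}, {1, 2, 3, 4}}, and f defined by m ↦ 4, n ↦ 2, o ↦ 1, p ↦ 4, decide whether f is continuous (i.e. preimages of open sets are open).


f is NOT continuous.

Compute f^{-1}(U) for each U ∈ τ_Y:
  U = ∅: f^{-1}(U) = ∅ ∈ τ_X ✓.
  U = {1}: f^{-1}(U) = {o} ∉ τ_X ✗.
  U = {3}: f^{-1}(U) = ∅ ∈ τ_X ✓.
  U = {4}: f^{-1}(U) = {m, p} ∉ τ_X ✗.
  U = {1, 3}: f^{-1}(U) = {o} ∉ τ_X ✗.
  U = {1, 4}: f^{-1}(U) = {m, o, p} ∉ τ_X ✗.
  U = {3, 4}: f^{-1}(U) = {m, p} ∉ τ_X ✗.
  U = {1, 3, 4}: f^{-1}(U) = {m, o, p} ∉ τ_X ✗.
  U = {1, 2, 3, 4}: f^{-1}(U) = {m, n, o, p} ∈ τ_X ✓.
Found U = {1} with f^{-1}(U) = {o} not in τ_X. Therefore f is NOT continuous.


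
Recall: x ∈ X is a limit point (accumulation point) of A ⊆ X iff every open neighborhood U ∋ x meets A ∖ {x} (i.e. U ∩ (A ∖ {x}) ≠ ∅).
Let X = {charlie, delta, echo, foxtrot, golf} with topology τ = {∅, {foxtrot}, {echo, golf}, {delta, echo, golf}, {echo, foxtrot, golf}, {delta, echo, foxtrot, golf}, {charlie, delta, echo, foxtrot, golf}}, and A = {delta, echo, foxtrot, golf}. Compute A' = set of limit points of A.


A' = {charlie, delta, echo, golf}

For each x ∈ X, list the open sets U ∈ τ with x ∈ U, then check whether U ∩ (A ∖ {x}) ≠ ∅ for every such U.
  x = charlie: opens ∋ x are {charlie, delta, echo, foxtrot, golf}; each meets A ∖ {charlie}, so x IS a limit point.
  x = delta: opens ∋ x are {delta, echo, golf}, {delta, echo, foxtrot, golf}, {charlie, delta, echo, foxtrot, golf}; each meets A ∖ {delta}, so x IS a limit point.
  x = echo: opens ∋ x are {echo, golf}, {delta, echo, golf}, {echo, foxtrot, golf}, {delta, echo, foxtrot, golf}, {charlie, delta, echo, foxtrot, golf}; each meets A ∖ {echo}, so x IS a limit point.
  x = foxtrot: open {foxtrot} ∋ x has {foxtrot} ∩ (A ∖ {foxtrot}) = ∅, so x is NOT a limit point.
  x = golf: opens ∋ x are {echo, golf}, {delta, echo, golf}, {echo, foxtrot, golf}, {delta, echo, foxtrot, golf}, {charlie, delta, echo, foxtrot, golf}; each meets A ∖ {golf}, so x IS a limit point.
Collecting: A' = {charlie, delta, echo, golf}.


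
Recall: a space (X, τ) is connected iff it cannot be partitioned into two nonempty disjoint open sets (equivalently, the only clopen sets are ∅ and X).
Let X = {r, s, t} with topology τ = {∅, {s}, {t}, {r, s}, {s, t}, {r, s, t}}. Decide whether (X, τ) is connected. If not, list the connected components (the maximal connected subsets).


(X, τ) is disconnected; components = [{t}, {r, s}].

Find clopen sets (U ∈ τ with X ∖ U ∈ τ):
  U = ∅, X ∖ U = {r, s, t} — both open, so U is clopen.
  U = {t}, X ∖ U = {r, s} — both open, so U is clopen.
  U = {r, s}, X ∖ U = {t} — both open, so U is clopen.
  U = {r, s, t}, X ∖ U = ∅ — both open, so U is clopen.
Nontrivial clopen(s) exist: e.g. {t}. So (X, τ) is disconnected.
Compute connected components by grouping points that agree on all clopens:
  component: {t}
  component: {r, s}


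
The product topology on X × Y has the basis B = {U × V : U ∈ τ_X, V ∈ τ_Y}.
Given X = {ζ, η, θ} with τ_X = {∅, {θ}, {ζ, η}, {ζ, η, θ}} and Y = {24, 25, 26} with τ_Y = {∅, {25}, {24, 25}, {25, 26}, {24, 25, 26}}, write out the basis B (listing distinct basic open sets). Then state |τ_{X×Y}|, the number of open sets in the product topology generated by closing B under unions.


Basis B = {∅ × ∅, {θ} × {25}, {ζ, η} × {25}, {θ} × {24, 25}, {θ} × {25, 26}, {ζ, η, θ} × {25}, {θ} × {24, 25, 26}, {ζ, η} × {24, 25}, {ζ, η} × {25, 26}, {ζ, η} × {24, 25, 26}, {ζ, η, θ} × {24, 25}, {ζ, η, θ} × {25, 26}, {ζ, η, θ} × {24, 25, 26}}; |τ_{X×Y}| = 25.

Enumerate products U × V with U ∈ τ_X, V ∈ τ_Y (deduplicated):
  ∅ × ∅ = {} (∅)
  {θ} × {25} = {(θ,25)}
  {ζ, η} × {25} = {(ζ,25), (η,25)}
  {θ} × {24, 25} = {(θ,24), (θ,25)}
  {θ} × {25, 26} = {(θ,25), (θ,26)}
  {ζ, η, θ} × {25} = {(ζ,25), (η,25), (θ,25)}
  {θ} × {24, 25, 26} = {(θ,24), (θ,25), (θ,26)}
  {ζ, η} × {24, 25} = {(ζ,24), (ζ,25), (η,24), (η,25)}
  {ζ, η} × {25, 26} = {(ζ,25), (ζ,26), (η,25), (η,26)}
  {ζ, η} × {24, 25, 26} = {(ζ,24), (ζ,25), (ζ,26), (η,24), (η,25), (η,26)}
  {ζ, η, θ} × {24, 25} = {(ζ,24), (ζ,25), (η,24), (η,25), (θ,24), (θ,25)}
  {ζ, η, θ} × {25, 26} = {(ζ,25), (ζ,26), (η,25), (η,26), (θ,25), (θ,26)}
  {ζ, η, θ} × {24, 25, 26} = {(ζ,24), (ζ,25), (ζ,26), (η,24), (η,25), (η,26), (θ,24), (θ,25), (θ,26)}
These 13 distinct sets form the basis B.
Close under arbitrary unions to get τ_{X×Y}; counting gives |τ_{X×Y}| = 25.


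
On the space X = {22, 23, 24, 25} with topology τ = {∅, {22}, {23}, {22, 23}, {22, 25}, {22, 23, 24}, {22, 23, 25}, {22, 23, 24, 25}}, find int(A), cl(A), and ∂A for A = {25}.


int(A) = ∅, cl(A) = {25}, ∂A = {25}.

Closed sets in (X, τ) are complements of opens:
  closed(X, τ) = {∅, {24}, {25}, {23, 24}, {24, 25}, {22, 24, 25}, {23, 24, 25}, {22, 23, 24, 25}}.
int(A) = ⋃ {U ∈ τ : U ⊆ A}. Opens contained in A: ∅.
Taking the union of these: int(A) = ∅.
cl(A) = ⋂ {C closed : A ⊆ C}. Closed sets containing A: {25}, {24, 25}, {22, 24, 25}, {23, 24, 25}, {22, 23, 24, 25}.
Intersecting these: cl(A) = {25}.
∂A = cl(A) ∖ int(A) = {25} ∖ ∅ = {25}.


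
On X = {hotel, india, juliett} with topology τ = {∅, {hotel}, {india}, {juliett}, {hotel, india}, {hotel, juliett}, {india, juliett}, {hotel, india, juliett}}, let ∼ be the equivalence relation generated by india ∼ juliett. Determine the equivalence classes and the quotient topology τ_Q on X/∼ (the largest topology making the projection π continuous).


X/∼ = {[hotel], [india=juliett]}; |τ_Q| = 4.

Equivalence classes: [hotel], [india=juliett].
Quotient map π: X → X/∼ sends hotel ↦ [hotel], india ↦ [india=juliett], juliett ↦ [india=juliett].
For each subset V ⊆ X/∼, compute π^{-1}(V) ⊆ X and check whether π^{-1}(V) ∈ τ. V is open in τ_Q iff π^{-1}(V) ∈ τ.
  V = {}: π^{-1}(V) = ∅ ∈ τ ✓.
  V = {[hotel]}: π^{-1}(V) = {hotel} ∈ τ ✓.
  V = {[india=juliett]}: π^{-1}(V) = {india, juliett} ∈ τ ✓.
  V = {[hotel], [india=juliett]}: π^{-1}(V) = {hotel, india, juliett} ∈ τ ✓.
Open sets in the quotient: τ_Q = {{}, {[hotel]}, {[india=juliett]}, {[hotel], [india=juliett]}} (4 elements).


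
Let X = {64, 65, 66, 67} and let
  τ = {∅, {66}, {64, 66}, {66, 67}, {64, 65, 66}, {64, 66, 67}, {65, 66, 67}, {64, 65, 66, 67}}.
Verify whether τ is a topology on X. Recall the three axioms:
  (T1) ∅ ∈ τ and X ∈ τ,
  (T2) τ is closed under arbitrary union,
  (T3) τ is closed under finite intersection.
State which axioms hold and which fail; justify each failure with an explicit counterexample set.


τ is NOT a topology on X.

Axiom (T1): ∅ ∈ τ? Yes; X ∈ τ? Yes.
Axiom (T2/T3): check pairwise unions and intersections of members of τ.
Counterexample for (T3): {64, 65, 66} ∩ {65, 66, 67} = {65, 66} ∉ τ. Therefore τ is NOT a topology.


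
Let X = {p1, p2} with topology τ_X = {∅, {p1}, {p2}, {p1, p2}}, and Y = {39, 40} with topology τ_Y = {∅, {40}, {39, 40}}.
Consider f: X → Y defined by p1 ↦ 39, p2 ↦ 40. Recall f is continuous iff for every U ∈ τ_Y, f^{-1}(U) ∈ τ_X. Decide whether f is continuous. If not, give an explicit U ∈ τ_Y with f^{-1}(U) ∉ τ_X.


f IS continuous.

Compute f^{-1}(U) for each U ∈ τ_Y:
  U = ∅: f^{-1}(U) = ∅ ∈ τ_X ✓.
  U = {40}: f^{-1}(U) = {p2} ∈ τ_X ✓.
  U = {39, 40}: f^{-1}(U) = {p1, p2} ∈ τ_X ✓.
Every preimage lies in τ_X, so f IS continuous.


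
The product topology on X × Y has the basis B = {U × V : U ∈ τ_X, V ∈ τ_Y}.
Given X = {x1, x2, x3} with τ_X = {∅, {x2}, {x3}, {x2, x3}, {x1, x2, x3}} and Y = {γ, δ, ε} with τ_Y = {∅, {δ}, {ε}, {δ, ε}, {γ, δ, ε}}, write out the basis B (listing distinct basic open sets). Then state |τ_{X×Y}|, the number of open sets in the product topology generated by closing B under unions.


Basis B = {∅ × ∅, {x2} × {δ}, {x2} × {ε}, {x3} × {δ}, {x3} × {ε}, {x2} × {δ, ε}, {x2, x3} × {δ}, {x2, x3} × {ε}, {x3} × {δ, ε}, {x1, x2, x3} × {δ}, {x1, x2, x3} × {ε}, {x2} × {γ, δ, ε}, {x3} × {γ, δ, ε}, {x2, x3} × {δ, ε}, {x1, x2, x3} × {δ, ε}, {x2, x3} × {γ, δ, ε}, {x1, x2, x3} × {γ, δ, ε}}; |τ_{X×Y}| = 48.

Enumerate products U × V with U ∈ τ_X, V ∈ τ_Y (deduplicated):
  ∅ × ∅ = {} (∅)
  {x2} × {δ} = {(x2,δ)}
  {x2} × {ε} = {(x2,ε)}
  {x3} × {δ} = {(x3,δ)}
  {x3} × {ε} = {(x3,ε)}
  {x2} × {δ, ε} = {(x2,δ), (x2,ε)}
  {x2, x3} × {δ} = {(x2,δ), (x3,δ)}
  {x2, x3} × {ε} = {(x2,ε), (x3,ε)}
  {x3} × {δ, ε} = {(x3,δ), (x3,ε)}
  {x1, x2, x3} × {δ} = {(x1,δ), (x2,δ), (x3,δ)}
  {x1, x2, x3} × {ε} = {(x1,ε), (x2,ε), (x3,ε)}
  {x2} × {γ, δ, ε} = {(x2,γ), (x2,δ), (x2,ε)}
  {x3} × {γ, δ, ε} = {(x3,γ), (x3,δ), (x3,ε)}
  {x2, x3} × {δ, ε} = {(x2,δ), (x2,ε), (x3,δ), (x3,ε)}
  {x1, x2, x3} × {δ, ε} = {(x1,δ), (x1,ε), (x2,δ), (x2,ε), (x3,δ), (x3,ε)}
  {x2, x3} × {γ, δ, ε} = {(x2,γ), (x2,δ), (x2,ε), (x3,γ), (x3,δ), (x3,ε)}
  {x1, x2, x3} × {γ, δ, ε} = {(x1,γ), (x1,δ), (x1,ε), (x2,γ), (x2,δ), (x2,ε), (x3,γ), (x3,δ), (x3,ε)}
These 17 distinct sets form the basis B.
Close under arbitrary unions to get τ_{X×Y}; counting gives |τ_{X×Y}| = 48.


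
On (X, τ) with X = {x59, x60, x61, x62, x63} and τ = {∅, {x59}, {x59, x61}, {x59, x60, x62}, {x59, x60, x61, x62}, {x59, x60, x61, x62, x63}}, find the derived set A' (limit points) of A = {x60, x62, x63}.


A' = {x60, x62, x63}

For each x ∈ X, list the open sets U ∈ τ with x ∈ U, then check whether U ∩ (A ∖ {x}) ≠ ∅ for every such U.
  x = x59: open {x59} ∋ x has {x59} ∩ (A ∖ {x59}) = ∅, so x is NOT a limit point.
  x = x60: opens ∋ x are {x59, x60, x62}, {x59, x60, x61, x62}, {x59, x60, x61, x62, x63}; each meets A ∖ {x60}, so x IS a limit point.
  x = x61: open {x59, x61} ∋ x has {x59, x61} ∩ (A ∖ {x61}) = ∅, so x is NOT a limit point.
  x = x62: opens ∋ x are {x59, x60, x62}, {x59, x60, x61, x62}, {x59, x60, x61, x62, x63}; each meets A ∖ {x62}, so x IS a limit point.
  x = x63: opens ∋ x are {x59, x60, x61, x62, x63}; each meets A ∖ {x63}, so x IS a limit point.
Collecting: A' = {x60, x62, x63}.


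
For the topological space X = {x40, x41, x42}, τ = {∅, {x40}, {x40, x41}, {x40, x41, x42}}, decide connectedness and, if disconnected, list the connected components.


(X, τ) is connected.

Find clopen sets (U ∈ τ with X ∖ U ∈ τ):
  U = ∅, X ∖ U = {x40, x41, x42} — both open, so U is clopen.
  U = {x40, x41, x42}, X ∖ U = ∅ — both open, so U is clopen.
Only trivial clopens (∅ and X) exist, so (X, τ) is connected.
Compute connected components by grouping points that agree on all clopens:
  component: {x40, x41, x42}


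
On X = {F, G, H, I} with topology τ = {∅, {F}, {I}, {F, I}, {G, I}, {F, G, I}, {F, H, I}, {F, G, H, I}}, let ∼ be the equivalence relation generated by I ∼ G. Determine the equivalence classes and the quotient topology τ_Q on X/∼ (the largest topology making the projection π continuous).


X/∼ = {[F], [G=I], [H]}; |τ_Q| = 5.

Equivalence classes: [F], [G=I], [H].
Quotient map π: X → X/∼ sends F ↦ [F], G ↦ [G=I], H ↦ [H], I ↦ [G=I].
For each subset V ⊆ X/∼, compute π^{-1}(V) ⊆ X and check whether π^{-1}(V) ∈ τ. V is open in τ_Q iff π^{-1}(V) ∈ τ.
  V = {}: π^{-1}(V) = ∅ ∈ τ ✓.
  V = {[F]}: π^{-1}(V) = {F} ∈ τ ✓.
  V = {[G=I]}: π^{-1}(V) = {G, I} ∈ τ ✓.
  V = {[F], [G=I]}: π^{-1}(V) = {F, G, I} ∈ τ ✓.
  V = {[H]}: π^{-1}(V) = {H} ∉ τ ✗.
  V = {[F], [H]}: π^{-1}(V) = {F, H} ∉ τ ✗.
  V = {[G=I], [H]}: π^{-1}(V) = {G, H, I} ∉ τ ✗.
  V = {[F], [G=I], [H]}: π^{-1}(V) = {F, G, H, I} ∈ τ ✓.
Open sets in the quotient: τ_Q = {{}, {[F]}, {[G=I]}, {[F], [G=I]}, {[F], [G=I], [H]}} (5 elements).


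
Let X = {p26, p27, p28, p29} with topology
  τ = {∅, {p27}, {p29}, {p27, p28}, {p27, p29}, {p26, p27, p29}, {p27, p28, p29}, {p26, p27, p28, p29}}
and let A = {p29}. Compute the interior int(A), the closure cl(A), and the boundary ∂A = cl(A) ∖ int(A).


int(A) = {p29}, cl(A) = {p26, p29}, ∂A = {p26}.

Closed sets in (X, τ) are complements of opens:
  closed(X, τ) = {∅, {p26}, {p28}, {p26, p28}, {p26, p29}, {p26, p27, p28}, {p26, p28, p29}, {p26, p27, p28, p29}}.
int(A) = ⋃ {U ∈ τ : U ⊆ A}. Opens contained in A: ∅, {p29}.
Taking the union of these: int(A) = {p29}.
cl(A) = ⋂ {C closed : A ⊆ C}. Closed sets containing A: {p26, p29}, {p26, p28, p29}, {p26, p27, p28, p29}.
Intersecting these: cl(A) = {p26, p29}.
∂A = cl(A) ∖ int(A) = {p26, p29} ∖ {p29} = {p26}.


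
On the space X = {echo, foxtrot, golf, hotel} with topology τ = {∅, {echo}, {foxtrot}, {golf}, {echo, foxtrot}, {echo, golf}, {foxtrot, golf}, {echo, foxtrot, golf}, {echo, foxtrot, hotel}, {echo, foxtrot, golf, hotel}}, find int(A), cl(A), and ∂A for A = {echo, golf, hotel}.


int(A) = {echo, golf}, cl(A) = {echo, golf, hotel}, ∂A = {hotel}.

Closed sets in (X, τ) are complements of opens:
  closed(X, τ) = {∅, {golf}, {hotel}, {echo, hotel}, {foxtrot, hotel}, {golf, hotel}, {echo, foxtrot, hotel}, {echo, golf, hotel}, {foxtrot, golf, hotel}, {echo, foxtrot, golf, hotel}}.
int(A) = ⋃ {U ∈ τ : U ⊆ A}. Opens contained in A: ∅, {echo}, {golf}, {echo, golf}.
Taking the union of these: int(A) = {echo, golf}.
cl(A) = ⋂ {C closed : A ⊆ C}. Closed sets containing A: {echo, golf, hotel}, {echo, foxtrot, golf, hotel}.
Intersecting these: cl(A) = {echo, golf, hotel}.
∂A = cl(A) ∖ int(A) = {echo, golf, hotel} ∖ {echo, golf} = {hotel}.


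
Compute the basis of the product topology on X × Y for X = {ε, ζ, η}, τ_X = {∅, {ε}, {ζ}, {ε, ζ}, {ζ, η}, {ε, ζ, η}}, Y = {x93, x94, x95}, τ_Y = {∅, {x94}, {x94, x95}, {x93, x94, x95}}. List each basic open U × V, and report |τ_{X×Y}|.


Basis B = {∅ × ∅, {ε} × {x94}, {ζ} × {x94}, {ε} × {x94, x95}, {ε, ζ} × {x94}, {ζ} × {x94, x95}, {ζ, η} × {x94}, {ε} × {x93, x94, x95}, {ε, ζ, η} × {x94}, {ζ} × {x93, x94, x95}, {ε, ζ} × {x94, x95}, {ζ, η} × {x94, x95}, {ε, ζ} × {x93, x94, x95}, {ε, ζ, η} × {x94, x95}, {ζ, η} × {x93, x94, x95}, {ε, ζ, η} × {x93, x94, x95}}; |τ_{X×Y}| = 40.

Enumerate products U × V with U ∈ τ_X, V ∈ τ_Y (deduplicated):
  ∅ × ∅ = {} (∅)
  {ε} × {x94} = {(ε,x94)}
  {ζ} × {x94} = {(ζ,x94)}
  {ε} × {x94, x95} = {(ε,x94), (ε,x95)}
  {ε, ζ} × {x94} = {(ε,x94), (ζ,x94)}
  {ζ} × {x94, x95} = {(ζ,x94), (ζ,x95)}
  {ζ, η} × {x94} = {(ζ,x94), (η,x94)}
  {ε} × {x93, x94, x95} = {(ε,x93), (ε,x94), (ε,x95)}
  {ε, ζ, η} × {x94} = {(ε,x94), (ζ,x94), (η,x94)}
  {ζ} × {x93, x94, x95} = {(ζ,x93), (ζ,x94), (ζ,x95)}
  {ε, ζ} × {x94, x95} = {(ε,x94), (ε,x95), (ζ,x94), (ζ,x95)}
  {ζ, η} × {x94, x95} = {(ζ,x94), (ζ,x95), (η,x94), (η,x95)}
  {ε, ζ} × {x93, x94, x95} = {(ε,x93), (ε,x94), (ε,x95), (ζ,x93), (ζ,x94), (ζ,x95)}
  {ε, ζ, η} × {x94, x95} = {(ε,x94), (ε,x95), (ζ,x94), (ζ,x95), (η,x94), (η,x95)}
  {ζ, η} × {x93, x94, x95} = {(ζ,x93), (ζ,x94), (ζ,x95), (η,x93), (η,x94), (η,x95)}
  {ε, ζ, η} × {x93, x94, x95} = {(ε,x93), (ε,x94), (ε,x95), (ζ,x93), (ζ,x94), (ζ,x95), (η,x93), (η,x94), (η,x95)}
These 16 distinct sets form the basis B.
Close under arbitrary unions to get τ_{X×Y}; counting gives |τ_{X×Y}| = 40.
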